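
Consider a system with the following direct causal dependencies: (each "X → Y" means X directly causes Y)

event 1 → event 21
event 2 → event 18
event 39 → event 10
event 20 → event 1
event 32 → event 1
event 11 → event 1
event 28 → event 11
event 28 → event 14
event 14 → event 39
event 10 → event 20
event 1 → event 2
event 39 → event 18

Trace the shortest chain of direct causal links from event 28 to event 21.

event 28 → event 11
event 11 → event 1
event 1 → event 21
Length: 3 steps.

event 28 → event 11 → event 1 → event 21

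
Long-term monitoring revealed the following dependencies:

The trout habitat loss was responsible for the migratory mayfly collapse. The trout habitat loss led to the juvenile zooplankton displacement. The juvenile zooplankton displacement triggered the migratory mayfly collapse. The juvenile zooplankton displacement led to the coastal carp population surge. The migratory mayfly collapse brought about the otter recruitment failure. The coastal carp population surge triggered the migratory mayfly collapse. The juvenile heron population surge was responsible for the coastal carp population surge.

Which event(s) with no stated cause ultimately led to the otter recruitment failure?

Tracing upstream from the otter recruitment failure: the otter recruitment failure ← the migratory mayfly collapse ← the trout habitat loss.
A separate upstream branch: the otter recruitment failure ← the migratory mayfly collapse ← the coastal carp population surge ← the juvenile heron population surge.
Each of those chain origins has no stated cause.

the juvenile heron population surge, the trout habitat loss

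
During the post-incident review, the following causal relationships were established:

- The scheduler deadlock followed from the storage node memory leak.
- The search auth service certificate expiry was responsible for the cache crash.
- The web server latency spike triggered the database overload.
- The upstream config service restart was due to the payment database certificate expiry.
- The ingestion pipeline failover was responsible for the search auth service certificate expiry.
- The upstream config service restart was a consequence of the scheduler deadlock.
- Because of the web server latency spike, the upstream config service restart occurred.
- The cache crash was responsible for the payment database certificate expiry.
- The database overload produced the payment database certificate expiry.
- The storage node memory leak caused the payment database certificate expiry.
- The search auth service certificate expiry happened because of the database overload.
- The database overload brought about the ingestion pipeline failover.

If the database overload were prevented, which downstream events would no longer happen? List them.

the cache crash, the ingestion pipeline failover, the search auth service certificate expiry

Downstream of the database overload: the ingestion pipeline failover, the search auth service certificate expiry, the cache crash, the payment database certificate expiry, the upstream config service restart.
Of those, still caused via another path: the payment database certificate expiry, the upstream config service restart.
The remainder have no surviving cause.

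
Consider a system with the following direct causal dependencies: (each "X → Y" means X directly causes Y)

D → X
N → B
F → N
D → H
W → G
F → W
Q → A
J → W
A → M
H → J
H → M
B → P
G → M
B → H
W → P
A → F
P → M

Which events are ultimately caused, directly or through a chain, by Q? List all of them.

A, B, F, G, H, J, M, N, P, W

Direct effects: A.
2 steps out: F, M.
3 steps out: N, W.
4 steps out: B, G, P.
5 steps out: H.
6 steps out: J.
Not reachable from it: D, X.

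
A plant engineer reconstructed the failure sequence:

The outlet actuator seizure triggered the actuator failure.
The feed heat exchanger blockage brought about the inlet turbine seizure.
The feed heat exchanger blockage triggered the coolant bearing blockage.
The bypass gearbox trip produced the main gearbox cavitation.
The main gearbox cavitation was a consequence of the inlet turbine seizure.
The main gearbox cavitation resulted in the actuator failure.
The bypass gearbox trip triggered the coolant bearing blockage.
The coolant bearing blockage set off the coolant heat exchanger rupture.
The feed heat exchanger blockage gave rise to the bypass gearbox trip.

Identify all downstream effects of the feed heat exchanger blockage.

Direct effects: the bypass gearbox trip, the inlet turbine seizure, the coolant bearing blockage.
2 steps out: the main gearbox cavitation, the coolant heat exchanger rupture.
3 steps out: the actuator failure.
Not reachable from it: the outlet actuator seizure.

the actuator failure, the bypass gearbox trip, the coolant bearing blockage, the coolant heat exchanger rupture, the inlet turbine seizure, the main gearbox cavitation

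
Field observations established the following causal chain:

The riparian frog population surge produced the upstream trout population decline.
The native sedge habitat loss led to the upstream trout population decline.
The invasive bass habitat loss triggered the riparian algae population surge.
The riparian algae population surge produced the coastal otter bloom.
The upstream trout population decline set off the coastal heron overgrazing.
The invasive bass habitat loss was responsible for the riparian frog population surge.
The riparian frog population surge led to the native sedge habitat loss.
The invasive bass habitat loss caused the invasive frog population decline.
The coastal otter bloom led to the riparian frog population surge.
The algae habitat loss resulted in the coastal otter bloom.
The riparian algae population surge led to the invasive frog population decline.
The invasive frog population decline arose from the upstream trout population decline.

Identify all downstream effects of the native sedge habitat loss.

the coastal heron overgrazing, the invasive frog population decline, the upstream trout population decline

Direct effects: the upstream trout population decline.
2 steps out: the coastal heron overgrazing, the invasive frog population decline.
Not reachable from it: the algae habitat loss, the invasive bass habitat loss, the riparian algae population surge, the coastal otter bloom, the riparian frog population surge.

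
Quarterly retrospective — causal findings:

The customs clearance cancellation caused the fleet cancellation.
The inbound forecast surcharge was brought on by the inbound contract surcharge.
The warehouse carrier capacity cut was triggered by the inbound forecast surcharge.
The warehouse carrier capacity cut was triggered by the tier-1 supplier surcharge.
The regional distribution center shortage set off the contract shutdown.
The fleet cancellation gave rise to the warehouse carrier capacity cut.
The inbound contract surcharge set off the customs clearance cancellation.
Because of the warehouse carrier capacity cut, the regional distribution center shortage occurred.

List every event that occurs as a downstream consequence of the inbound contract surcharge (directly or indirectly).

the contract shutdown, the customs clearance cancellation, the fleet cancellation, the inbound forecast surcharge, the regional distribution center shortage, the warehouse carrier capacity cut

Direct effects: the customs clearance cancellation, the inbound forecast surcharge.
2 steps out: the fleet cancellation, the warehouse carrier capacity cut.
3 steps out: the regional distribution center shortage.
4 steps out: the contract shutdown.
Not reachable from it: the tier-1 supplier surcharge.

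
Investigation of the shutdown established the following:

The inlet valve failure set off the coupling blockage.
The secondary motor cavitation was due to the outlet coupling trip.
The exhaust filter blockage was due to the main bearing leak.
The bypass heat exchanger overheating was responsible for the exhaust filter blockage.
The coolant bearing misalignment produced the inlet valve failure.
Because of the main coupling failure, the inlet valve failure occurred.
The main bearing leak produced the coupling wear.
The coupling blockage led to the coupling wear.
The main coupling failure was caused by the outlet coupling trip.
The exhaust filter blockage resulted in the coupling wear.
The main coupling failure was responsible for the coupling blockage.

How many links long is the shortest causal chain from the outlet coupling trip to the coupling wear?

Shortest chain: the outlet coupling trip → the main coupling failure → the coupling blockage → the coupling wear.

3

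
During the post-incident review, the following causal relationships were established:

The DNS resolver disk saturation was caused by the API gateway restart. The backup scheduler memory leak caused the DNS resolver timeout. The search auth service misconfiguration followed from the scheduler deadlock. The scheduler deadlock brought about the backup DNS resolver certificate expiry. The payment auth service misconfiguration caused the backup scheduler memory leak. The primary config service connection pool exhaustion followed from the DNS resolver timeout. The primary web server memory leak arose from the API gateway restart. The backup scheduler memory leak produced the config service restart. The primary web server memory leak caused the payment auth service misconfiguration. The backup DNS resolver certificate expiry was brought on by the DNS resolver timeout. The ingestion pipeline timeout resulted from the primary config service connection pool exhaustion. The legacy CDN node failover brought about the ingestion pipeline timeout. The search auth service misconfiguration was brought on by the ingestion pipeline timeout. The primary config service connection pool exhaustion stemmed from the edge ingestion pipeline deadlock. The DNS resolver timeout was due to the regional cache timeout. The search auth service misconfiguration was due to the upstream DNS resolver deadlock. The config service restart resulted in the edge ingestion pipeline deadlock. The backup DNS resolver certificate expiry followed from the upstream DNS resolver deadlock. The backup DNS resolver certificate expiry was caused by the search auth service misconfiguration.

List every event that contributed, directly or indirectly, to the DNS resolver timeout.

Immediate causes of the DNS resolver timeout: the regional cache timeout, the backup scheduler memory leak.
Further upstream: the API gateway restart, the primary web server memory leak, the payment auth service misconfiguration.

the API gateway restart, the backup scheduler memory leak, the payment auth service misconfiguration, the primary web server memory leak, the regional cache timeout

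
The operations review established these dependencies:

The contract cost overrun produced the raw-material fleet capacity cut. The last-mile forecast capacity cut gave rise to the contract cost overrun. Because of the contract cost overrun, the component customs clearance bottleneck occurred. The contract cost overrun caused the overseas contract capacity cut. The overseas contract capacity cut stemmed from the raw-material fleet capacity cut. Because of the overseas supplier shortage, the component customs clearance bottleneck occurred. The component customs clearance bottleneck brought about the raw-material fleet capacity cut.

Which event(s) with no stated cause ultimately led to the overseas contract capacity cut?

the last-mile forecast capacity cut, the overseas supplier shortage

Tracing upstream from the overseas contract capacity cut: the overseas contract capacity cut ← the contract cost overrun ← the last-mile forecast capacity cut.
A separate upstream branch: the overseas contract capacity cut ← the raw-material fleet capacity cut ← the component customs clearance bottleneck ← the overseas supplier shortage.
Each of those chain origins has no stated cause.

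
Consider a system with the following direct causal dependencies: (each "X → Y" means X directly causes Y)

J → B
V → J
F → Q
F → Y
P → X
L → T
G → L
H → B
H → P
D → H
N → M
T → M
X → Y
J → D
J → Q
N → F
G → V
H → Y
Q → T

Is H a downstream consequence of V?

There is a causal chain: V → J → D → H.

Yes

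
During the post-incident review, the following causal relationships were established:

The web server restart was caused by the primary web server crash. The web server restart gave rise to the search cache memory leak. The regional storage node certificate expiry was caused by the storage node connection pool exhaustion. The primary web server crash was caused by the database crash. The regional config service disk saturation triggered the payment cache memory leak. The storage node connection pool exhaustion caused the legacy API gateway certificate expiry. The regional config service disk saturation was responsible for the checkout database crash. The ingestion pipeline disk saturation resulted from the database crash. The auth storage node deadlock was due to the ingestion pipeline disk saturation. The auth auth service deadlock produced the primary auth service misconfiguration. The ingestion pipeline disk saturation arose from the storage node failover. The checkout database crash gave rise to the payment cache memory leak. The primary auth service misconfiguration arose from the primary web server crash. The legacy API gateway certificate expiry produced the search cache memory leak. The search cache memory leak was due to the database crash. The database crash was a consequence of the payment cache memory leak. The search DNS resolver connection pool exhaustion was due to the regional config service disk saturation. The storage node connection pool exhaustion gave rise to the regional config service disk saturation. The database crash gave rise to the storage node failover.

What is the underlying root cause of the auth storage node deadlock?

the storage node connection pool exhaustion

Tracing upstream from the auth storage node deadlock: the auth storage node deadlock ← the ingestion pipeline disk saturation ← the database crash ← the payment cache memory leak ← the regional config service disk saturation ← the storage node connection pool exhaustion.
The storage node connection pool exhaustion has no stated cause, so it is the root.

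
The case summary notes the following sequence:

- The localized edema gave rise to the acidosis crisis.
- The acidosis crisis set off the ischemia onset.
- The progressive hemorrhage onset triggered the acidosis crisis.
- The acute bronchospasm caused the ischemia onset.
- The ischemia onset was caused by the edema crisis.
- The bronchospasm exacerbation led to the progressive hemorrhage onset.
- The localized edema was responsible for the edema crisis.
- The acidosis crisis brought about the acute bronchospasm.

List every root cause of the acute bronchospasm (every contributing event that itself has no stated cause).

the bronchospasm exacerbation, the localized edema

Tracing upstream from the acute bronchospasm: the acute bronchospasm ← the acidosis crisis ← the localized edema.
A separate upstream branch: the acute bronchospasm ← the acidosis crisis ← the progressive hemorrhage onset ← the bronchospasm exacerbation.
Each of those chain origins has no stated cause.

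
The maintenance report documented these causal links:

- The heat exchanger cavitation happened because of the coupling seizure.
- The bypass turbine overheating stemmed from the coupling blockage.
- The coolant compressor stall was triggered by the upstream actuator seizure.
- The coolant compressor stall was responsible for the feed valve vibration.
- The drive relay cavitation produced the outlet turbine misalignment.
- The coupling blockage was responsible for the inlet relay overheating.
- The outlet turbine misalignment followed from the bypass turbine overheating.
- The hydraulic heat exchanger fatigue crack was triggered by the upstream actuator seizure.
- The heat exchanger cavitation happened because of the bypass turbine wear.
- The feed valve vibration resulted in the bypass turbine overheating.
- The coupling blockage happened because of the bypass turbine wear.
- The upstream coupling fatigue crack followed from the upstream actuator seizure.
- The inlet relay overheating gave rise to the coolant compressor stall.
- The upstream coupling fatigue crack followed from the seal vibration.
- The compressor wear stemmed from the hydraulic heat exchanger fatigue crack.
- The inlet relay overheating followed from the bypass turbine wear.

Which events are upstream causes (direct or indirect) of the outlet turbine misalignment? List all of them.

Immediate causes of the outlet turbine misalignment: the drive relay cavitation, the bypass turbine overheating.
Further upstream: the upstream actuator seizure, the bypass turbine wear, the coupling blockage, the inlet relay overheating, the coolant compressor stall, the feed valve vibration.

the bypass turbine overheating, the bypass turbine wear, the coolant compressor stall, the coupling blockage, the drive relay cavitation, the feed valve vibration, the inlet relay overheating, the upstream actuator seizure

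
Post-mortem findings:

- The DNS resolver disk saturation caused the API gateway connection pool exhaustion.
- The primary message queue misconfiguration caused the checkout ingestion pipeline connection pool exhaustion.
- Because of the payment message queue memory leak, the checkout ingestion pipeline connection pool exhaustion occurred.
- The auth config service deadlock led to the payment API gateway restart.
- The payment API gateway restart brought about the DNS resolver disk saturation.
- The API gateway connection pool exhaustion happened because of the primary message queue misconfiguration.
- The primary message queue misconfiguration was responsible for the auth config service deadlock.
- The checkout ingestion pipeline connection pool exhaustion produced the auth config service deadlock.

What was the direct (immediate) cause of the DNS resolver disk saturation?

the payment API gateway restart

Upstream contributors include the primary message queue misconfiguration, the checkout ingestion pipeline connection pool exhaustion, the auth config service deadlock, the payment message queue memory leak, but only the payment API gateway restart feeds directly into the DNS resolver disk saturation.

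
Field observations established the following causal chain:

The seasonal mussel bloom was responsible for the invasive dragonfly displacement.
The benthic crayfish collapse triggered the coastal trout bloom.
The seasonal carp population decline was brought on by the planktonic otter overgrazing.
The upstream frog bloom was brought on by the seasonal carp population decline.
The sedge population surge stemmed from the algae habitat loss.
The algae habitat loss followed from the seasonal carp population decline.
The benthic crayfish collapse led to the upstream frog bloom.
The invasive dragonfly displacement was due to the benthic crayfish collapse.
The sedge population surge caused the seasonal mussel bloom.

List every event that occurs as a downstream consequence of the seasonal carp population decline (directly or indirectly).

Direct effects: the algae habitat loss, the upstream frog bloom.
2 steps out: the sedge population surge.
3 steps out: the seasonal mussel bloom.
4 steps out: the invasive dragonfly displacement.
Not reachable from it: the benthic crayfish collapse, the planktonic otter overgrazing, the coastal trout bloom.

the algae habitat loss, the invasive dragonfly displacement, the seasonal mussel bloom, the sedge population surge, the upstream frog bloom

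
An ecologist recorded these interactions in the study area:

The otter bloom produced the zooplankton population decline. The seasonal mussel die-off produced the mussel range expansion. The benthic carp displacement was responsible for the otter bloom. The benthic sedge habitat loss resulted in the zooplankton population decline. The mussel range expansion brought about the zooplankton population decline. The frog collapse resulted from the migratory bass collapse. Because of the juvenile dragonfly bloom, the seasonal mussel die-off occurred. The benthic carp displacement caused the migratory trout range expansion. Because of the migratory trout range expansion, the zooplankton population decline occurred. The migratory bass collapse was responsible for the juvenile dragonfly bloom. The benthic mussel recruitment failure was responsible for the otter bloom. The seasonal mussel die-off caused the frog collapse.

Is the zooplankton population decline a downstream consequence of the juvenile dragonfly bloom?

Yes

There is a causal chain: the juvenile dragonfly bloom → the seasonal mussel die-off → the mussel range expansion → the zooplankton population decline.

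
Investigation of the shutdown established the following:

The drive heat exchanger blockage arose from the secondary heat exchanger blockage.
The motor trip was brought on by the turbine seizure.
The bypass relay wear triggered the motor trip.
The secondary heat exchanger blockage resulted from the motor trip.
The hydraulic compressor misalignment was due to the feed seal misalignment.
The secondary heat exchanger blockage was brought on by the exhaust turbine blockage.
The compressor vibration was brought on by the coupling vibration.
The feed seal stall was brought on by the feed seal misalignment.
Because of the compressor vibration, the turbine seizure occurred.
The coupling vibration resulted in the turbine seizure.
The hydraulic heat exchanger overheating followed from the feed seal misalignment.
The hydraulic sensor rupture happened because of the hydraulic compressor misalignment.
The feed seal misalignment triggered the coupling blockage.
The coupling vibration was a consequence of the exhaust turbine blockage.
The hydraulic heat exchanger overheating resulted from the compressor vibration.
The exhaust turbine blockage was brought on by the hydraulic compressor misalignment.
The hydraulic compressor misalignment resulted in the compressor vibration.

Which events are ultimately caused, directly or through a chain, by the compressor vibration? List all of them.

the drive heat exchanger blockage, the hydraulic heat exchanger overheating, the motor trip, the secondary heat exchanger blockage, the turbine seizure

Direct effects: the turbine seizure, the hydraulic heat exchanger overheating.
2 steps out: the motor trip.
3 steps out: the secondary heat exchanger blockage.
4 steps out: the drive heat exchanger blockage.
Not reachable from it: the feed seal misalignment, the feed seal stall, the hydraulic compressor misalignment, the hydraulic sensor rupture, the exhaust turbine blockage, the coupling vibration, the coupling blockage, the bypass relay wear.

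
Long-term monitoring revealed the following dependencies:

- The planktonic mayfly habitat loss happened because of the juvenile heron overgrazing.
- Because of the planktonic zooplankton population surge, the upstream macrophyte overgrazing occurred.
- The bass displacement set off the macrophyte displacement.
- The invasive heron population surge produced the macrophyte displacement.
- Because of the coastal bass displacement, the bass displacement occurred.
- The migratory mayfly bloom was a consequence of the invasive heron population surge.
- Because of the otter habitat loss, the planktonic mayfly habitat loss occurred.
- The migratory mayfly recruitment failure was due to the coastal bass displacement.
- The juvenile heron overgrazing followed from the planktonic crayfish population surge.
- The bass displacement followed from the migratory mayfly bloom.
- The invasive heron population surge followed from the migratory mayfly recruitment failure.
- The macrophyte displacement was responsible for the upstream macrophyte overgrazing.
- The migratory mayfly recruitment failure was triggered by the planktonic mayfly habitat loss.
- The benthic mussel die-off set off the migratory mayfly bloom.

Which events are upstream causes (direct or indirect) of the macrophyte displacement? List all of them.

the bass displacement, the benthic mussel die-off, the coastal bass displacement, the invasive heron population surge, the juvenile heron overgrazing, the migratory mayfly bloom, the migratory mayfly recruitment failure, the otter habitat loss, the planktonic crayfish population surge, the planktonic mayfly habitat loss

Immediate causes of the macrophyte displacement: the invasive heron population surge, the bass displacement.
Further upstream: the planktonic crayfish population surge, the coastal bass displacement, the juvenile heron overgrazing, the otter habitat loss, the planktonic mayfly habitat loss, the migratory mayfly recruitment failure, the benthic mussel die-off, the migratory mayfly bloom.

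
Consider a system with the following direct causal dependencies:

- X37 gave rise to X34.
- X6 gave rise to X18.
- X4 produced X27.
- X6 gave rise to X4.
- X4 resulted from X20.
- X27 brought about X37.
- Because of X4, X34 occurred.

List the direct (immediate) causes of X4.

X20, X6 → X4 with nothing further upstream stated.

X20, X6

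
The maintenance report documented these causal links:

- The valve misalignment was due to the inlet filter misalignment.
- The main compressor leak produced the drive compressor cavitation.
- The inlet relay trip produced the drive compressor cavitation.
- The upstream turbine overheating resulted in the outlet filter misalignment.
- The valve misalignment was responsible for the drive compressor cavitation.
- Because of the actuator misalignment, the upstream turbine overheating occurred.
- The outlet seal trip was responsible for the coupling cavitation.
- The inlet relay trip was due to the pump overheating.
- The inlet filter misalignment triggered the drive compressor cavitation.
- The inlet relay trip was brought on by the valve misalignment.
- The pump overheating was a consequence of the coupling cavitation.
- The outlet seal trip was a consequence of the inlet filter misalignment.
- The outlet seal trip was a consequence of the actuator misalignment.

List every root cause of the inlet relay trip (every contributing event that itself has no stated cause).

Tracing upstream from the inlet relay trip: the inlet relay trip ← the pump overheating ← the coupling cavitation ← the outlet seal trip ← the actuator misalignment.
A separate upstream branch: the inlet relay trip ← the valve misalignment ← the inlet filter misalignment.
Each of those chain origins has no stated cause.

the actuator misalignment, the inlet filter misalignment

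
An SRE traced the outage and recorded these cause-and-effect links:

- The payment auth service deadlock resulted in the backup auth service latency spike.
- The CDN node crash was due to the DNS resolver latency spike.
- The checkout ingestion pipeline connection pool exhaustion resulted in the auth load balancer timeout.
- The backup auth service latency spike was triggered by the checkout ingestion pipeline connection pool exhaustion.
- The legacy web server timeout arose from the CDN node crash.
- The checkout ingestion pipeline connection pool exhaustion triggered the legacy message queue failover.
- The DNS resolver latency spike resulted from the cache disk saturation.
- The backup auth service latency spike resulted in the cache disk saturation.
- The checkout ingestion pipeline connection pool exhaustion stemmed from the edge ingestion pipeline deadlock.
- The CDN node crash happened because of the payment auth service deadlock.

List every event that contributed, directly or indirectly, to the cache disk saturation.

Immediate cause of the cache disk saturation: the backup auth service latency spike.
Further upstream: the edge ingestion pipeline deadlock, the checkout ingestion pipeline connection pool exhaustion, the payment auth service deadlock.

the backup auth service latency spike, the checkout ingestion pipeline connection pool exhaustion, the edge ingestion pipeline deadlock, the payment auth service deadlock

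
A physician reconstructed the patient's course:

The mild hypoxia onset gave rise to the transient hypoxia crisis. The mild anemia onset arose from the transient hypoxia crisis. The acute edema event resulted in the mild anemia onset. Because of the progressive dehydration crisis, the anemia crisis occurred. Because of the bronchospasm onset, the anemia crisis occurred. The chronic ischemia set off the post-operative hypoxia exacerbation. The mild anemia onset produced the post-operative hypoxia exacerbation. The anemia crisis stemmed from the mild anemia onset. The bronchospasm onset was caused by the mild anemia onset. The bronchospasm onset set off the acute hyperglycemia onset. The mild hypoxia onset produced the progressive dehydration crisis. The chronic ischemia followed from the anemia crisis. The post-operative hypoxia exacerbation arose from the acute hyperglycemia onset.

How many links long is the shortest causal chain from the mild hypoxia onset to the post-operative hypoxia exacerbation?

Shortest chain: the mild hypoxia onset → the transient hypoxia crisis → the mild anemia onset → the post-operative hypoxia exacerbation.

3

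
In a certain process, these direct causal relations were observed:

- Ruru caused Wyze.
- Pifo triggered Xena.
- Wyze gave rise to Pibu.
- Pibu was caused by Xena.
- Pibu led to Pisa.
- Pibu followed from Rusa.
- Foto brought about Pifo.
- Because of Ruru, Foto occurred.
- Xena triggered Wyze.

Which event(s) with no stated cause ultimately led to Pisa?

Tracing upstream from Pisa: Pisa ← Pibu ← Wyze ← Ruru.
A separate upstream branch: Pisa ← Pibu ← Rusa.
Each of those chain origins has no stated cause.

Ruru, Rusa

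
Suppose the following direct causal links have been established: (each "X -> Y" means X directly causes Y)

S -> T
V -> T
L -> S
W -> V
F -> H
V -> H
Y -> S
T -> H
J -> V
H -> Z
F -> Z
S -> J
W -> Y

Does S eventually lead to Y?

No

S leads to J, V, T, H, Z; Y is not among them.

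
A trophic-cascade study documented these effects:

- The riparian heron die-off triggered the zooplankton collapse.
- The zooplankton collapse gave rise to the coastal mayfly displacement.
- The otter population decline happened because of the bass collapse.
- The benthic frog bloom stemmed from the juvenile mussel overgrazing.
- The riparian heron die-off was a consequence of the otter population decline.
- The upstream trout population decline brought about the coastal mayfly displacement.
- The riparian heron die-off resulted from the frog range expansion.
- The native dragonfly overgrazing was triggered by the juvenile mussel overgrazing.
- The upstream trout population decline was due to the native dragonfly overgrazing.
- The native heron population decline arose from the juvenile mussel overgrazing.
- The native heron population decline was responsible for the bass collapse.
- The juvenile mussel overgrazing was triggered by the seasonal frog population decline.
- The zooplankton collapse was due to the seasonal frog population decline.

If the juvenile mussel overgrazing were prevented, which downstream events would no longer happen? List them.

Downstream of the juvenile mussel overgrazing: the benthic frog bloom, the native heron population decline, the native dragonfly overgrazing, the bass collapse, the otter population decline, the upstream trout population decline, the riparian heron die-off, the zooplankton collapse, the coastal mayfly displacement.
Of those, still caused via another path: the riparian heron die-off, the zooplankton collapse, the coastal mayfly displacement.
The remainder have no surviving cause.

the bass collapse, the benthic frog bloom, the native dragonfly overgrazing, the native heron population decline, the otter population decline, the upstream trout population decline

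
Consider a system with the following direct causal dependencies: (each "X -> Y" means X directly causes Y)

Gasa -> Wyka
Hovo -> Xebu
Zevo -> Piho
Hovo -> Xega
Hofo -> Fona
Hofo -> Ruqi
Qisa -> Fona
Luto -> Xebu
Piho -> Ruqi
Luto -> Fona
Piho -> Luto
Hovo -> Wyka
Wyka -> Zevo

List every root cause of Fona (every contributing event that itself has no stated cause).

Tracing upstream from Fona: Fona ← Luto ← Piho ← Zevo ← Wyka ← Gasa.
A separate upstream branch: Fona ← Luto ← Piho ← Zevo ← Wyka ← Hovo.
A separate upstream branch: Fona ← Qisa.
A separate upstream branch: Fona ← Hofo.
Each of those chain origins has no stated cause.

Gasa, Hofo, Hovo, Qisa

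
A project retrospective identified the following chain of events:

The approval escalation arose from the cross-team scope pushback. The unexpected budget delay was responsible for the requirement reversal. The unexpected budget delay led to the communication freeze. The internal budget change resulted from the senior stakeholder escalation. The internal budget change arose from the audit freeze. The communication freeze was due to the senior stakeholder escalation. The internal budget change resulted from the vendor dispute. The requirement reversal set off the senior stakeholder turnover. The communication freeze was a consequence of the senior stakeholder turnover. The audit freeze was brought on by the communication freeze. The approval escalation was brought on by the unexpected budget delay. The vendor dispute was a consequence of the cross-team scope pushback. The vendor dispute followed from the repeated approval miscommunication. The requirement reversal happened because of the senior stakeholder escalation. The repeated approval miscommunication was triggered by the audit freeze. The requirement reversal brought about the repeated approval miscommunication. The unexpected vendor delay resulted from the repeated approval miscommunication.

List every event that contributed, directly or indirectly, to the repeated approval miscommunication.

the audit freeze, the communication freeze, the requirement reversal, the senior stakeholder escalation, the senior stakeholder turnover, the unexpected budget delay

Immediate causes of the repeated approval miscommunication: the requirement reversal, the audit freeze.
Further upstream: the unexpected budget delay, the senior stakeholder escalation, the senior stakeholder turnover, the communication freeze.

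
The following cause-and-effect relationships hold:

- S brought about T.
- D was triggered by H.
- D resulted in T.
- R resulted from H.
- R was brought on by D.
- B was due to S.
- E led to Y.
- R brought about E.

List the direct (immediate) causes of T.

D, S

Upstream contributors include H, but only D, S feed directly into T.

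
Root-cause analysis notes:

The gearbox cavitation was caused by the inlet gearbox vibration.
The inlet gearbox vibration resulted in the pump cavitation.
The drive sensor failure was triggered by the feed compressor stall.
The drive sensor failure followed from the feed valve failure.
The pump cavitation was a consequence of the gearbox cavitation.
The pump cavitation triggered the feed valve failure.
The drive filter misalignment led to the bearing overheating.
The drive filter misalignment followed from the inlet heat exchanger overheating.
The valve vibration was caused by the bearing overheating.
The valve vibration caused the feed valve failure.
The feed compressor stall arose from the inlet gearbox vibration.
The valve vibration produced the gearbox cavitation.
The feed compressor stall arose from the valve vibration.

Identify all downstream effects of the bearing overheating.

Direct effects: the valve vibration.
2 steps out: the gearbox cavitation, the feed valve failure, the feed compressor stall.
3 steps out: the pump cavitation, the drive sensor failure.
Not reachable from it: the inlet heat exchanger overheating, the inlet gearbox vibration, the drive filter misalignment.

the drive sensor failure, the feed compressor stall, the feed valve failure, the gearbox cavitation, the pump cavitation, the valve vibration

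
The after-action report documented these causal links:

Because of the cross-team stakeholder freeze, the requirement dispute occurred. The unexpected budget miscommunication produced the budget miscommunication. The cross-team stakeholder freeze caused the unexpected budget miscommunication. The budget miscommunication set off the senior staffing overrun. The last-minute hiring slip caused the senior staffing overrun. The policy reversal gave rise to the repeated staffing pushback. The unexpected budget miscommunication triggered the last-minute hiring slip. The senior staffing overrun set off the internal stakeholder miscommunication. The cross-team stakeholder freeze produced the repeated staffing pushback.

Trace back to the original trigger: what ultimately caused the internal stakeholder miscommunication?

Tracing upstream from the internal stakeholder miscommunication: the internal stakeholder miscommunication ← the senior staffing overrun ← the budget miscommunication ← the unexpected budget miscommunication ← the cross-team stakeholder freeze.
The cross-team stakeholder freeze has no stated cause, so it is the root.

the cross-team stakeholder freeze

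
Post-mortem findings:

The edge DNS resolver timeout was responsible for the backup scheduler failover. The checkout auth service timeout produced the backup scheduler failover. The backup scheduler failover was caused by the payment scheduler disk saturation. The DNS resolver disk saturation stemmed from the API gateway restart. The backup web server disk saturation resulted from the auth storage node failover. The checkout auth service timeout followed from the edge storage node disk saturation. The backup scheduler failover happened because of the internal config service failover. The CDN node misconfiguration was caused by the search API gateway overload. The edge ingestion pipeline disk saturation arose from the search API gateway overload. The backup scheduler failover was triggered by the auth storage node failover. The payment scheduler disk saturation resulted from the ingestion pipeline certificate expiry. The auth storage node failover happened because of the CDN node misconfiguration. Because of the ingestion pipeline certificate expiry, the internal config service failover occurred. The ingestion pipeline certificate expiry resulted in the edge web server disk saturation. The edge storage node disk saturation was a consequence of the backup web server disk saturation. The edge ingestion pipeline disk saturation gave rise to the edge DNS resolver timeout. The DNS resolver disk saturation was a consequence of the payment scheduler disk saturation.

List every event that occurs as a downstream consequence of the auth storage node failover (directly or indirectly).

Direct effects: the backup web server disk saturation, the backup scheduler failover.
2 steps out: the edge storage node disk saturation.
3 steps out: the checkout auth service timeout.
Not reachable from it: the search API gateway overload, the edge ingestion pipeline disk saturation, the CDN node misconfiguration, the edge DNS resolver timeout, the ingestion pipeline certificate expiry, the internal config service failover, the payment scheduler disk saturation, the edge web server disk saturation, the API gateway restart, the DNS resolver disk saturation.

the backup scheduler failover, the backup web server disk saturation, the checkout auth service timeout, the edge storage node disk saturation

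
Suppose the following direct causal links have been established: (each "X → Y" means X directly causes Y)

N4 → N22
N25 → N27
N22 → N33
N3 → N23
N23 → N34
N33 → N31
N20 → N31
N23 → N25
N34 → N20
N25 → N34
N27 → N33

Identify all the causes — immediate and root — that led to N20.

Immediate cause of N20: N34.
Further upstream: N3, N23, N25.

N23, N25, N3, N34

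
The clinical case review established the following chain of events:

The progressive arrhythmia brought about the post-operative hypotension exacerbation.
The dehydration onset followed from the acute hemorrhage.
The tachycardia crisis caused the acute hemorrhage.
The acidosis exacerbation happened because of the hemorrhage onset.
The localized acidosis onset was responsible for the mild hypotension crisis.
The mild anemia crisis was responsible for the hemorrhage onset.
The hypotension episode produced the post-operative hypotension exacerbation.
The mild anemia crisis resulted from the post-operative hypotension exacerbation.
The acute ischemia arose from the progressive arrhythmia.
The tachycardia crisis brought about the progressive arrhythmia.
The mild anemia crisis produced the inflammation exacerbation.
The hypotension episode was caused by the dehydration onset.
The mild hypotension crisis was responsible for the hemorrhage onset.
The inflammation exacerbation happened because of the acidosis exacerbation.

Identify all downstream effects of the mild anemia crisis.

the acidosis exacerbation, the hemorrhage onset, the inflammation exacerbation

Direct effects: the hemorrhage onset, the inflammation exacerbation.
2 steps out: the acidosis exacerbation.
Not reachable from it: the localized acidosis onset, the tachycardia crisis, the acute hemorrhage, the progressive arrhythmia, the dehydration onset, the hypotension episode, the acute ischemia, the post-operative hypotension exacerbation, the mild hypotension crisis.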